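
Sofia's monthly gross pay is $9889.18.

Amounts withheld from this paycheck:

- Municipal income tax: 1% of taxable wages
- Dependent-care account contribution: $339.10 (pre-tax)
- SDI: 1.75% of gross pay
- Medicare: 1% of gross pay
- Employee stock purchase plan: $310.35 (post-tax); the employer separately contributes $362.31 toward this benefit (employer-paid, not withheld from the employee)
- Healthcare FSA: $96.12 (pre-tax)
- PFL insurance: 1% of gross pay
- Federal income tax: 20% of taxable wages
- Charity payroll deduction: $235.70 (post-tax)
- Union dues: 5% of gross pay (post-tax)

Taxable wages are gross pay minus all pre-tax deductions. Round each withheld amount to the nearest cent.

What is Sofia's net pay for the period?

$6057.28

Healthcare FSA: $96.12
Dependent-care account contribution: $339.10
Pre-tax total = $96.12 + $339.10 = $435.22
Taxable wages = $9889.18 − $435.22 = $9453.96
Federal income tax: $9453.96 × 0.2 = $1890.79
Municipal income tax: $9453.96 × 0.01 = $94.54
SDI: $9889.18 × 0.0175 = $173.06
Medicare: $9889.18 × 0.01 = $98.89
PFL insurance: $9889.18 × 0.01 = $98.89
Employee stock purchase plan: $310.35
Union dues: $9889.18 × 0.05 = $494.46
Charity payroll deduction: $235.70
(Employer's $362.31 toward employee stock purchase plan is not withheld from the employee.)
Total deductions = $96.12 + $339.10 + $1890.79 + $94.54 + $173.06 + $98.89 + $98.89 + $310.35 + $494.46 + $235.70 = $3831.90
Net pay = $9889.18 − $3831.90 = $6057.28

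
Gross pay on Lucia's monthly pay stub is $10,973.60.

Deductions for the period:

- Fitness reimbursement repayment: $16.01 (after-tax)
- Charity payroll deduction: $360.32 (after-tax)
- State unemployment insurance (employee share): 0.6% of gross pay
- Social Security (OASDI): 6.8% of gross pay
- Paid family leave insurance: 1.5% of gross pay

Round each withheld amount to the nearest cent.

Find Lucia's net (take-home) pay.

$9,620.63

Social Security (OASDI): $10,973.60 × 0.068 = $746.20
Paid family leave insurance: $10,973.60 × 0.015 = $164.60
State unemployment insurance (employee share): $10,973.60 × 0.006 = $65.84
Charity payroll deduction: $360.32
Fitness reimbursement repayment: $16.01
Total deductions = $746.20 + $164.60 + $65.84 + $360.32 + $16.01 = $1,352.97
Net pay = $10,973.60 − $1,352.97 = $9,620.63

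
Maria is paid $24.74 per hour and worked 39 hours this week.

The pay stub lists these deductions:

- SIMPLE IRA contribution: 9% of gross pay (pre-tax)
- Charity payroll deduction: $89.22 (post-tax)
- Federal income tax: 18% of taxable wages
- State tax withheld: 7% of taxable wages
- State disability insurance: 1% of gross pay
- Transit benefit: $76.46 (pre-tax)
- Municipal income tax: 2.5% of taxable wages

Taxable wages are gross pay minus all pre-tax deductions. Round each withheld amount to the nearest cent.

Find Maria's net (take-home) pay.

$482.26

Gross pay: 39 × $24.74 = $964.86
SIMPLE IRA contribution: $964.86 × 0.09 = $86.84
Transit benefit: $76.46
Pre-tax total = $86.84 + $76.46 = $163.30
Taxable wages = $964.86 − $163.30 = $801.56
State tax withheld: $801.56 × 0.07 = $56.11
Municipal income tax: $801.56 × 0.025 = $20.04
Federal income tax: $801.56 × 0.18 = $144.28
State disability insurance: $964.86 × 0.01 = $9.65
Charity payroll deduction: $89.22
Total deductions = $86.84 + $76.46 + $56.11 + $20.04 + $144.28 + $9.65 + $89.22 = $482.60
Net pay = $964.86 − $482.60 = $482.26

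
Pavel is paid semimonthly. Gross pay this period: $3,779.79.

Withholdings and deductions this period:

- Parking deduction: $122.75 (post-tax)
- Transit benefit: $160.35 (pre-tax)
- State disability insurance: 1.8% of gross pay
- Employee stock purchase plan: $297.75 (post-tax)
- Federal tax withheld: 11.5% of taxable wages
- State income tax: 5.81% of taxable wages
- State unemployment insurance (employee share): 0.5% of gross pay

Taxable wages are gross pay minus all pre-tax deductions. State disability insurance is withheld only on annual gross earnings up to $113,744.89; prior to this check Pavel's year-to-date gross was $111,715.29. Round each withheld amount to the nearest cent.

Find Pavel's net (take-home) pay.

Transit benefit: $160.35
Taxable wages = $3,779.79 − $160.35 = $3,619.44
Federal tax withheld: $3,619.44 × 0.115 = $416.24
State income tax: $3,619.44 × 0.0581 = $210.29
State unemployment insurance (employee share): $3,779.79 × 0.005 = $18.90
State disability insurance: only $113,744.89 − $111,715.29 = $2,029.60 of this check is subject → $2,029.60 × 0.018 = $36.53
Parking deduction: $122.75
Employee stock purchase plan: $297.75
Total deductions = $160.35 + $416.24 + $210.29 + $18.90 + $36.53 + $122.75 + $297.75 = $1,262.81
Net pay = $3,779.79 − $1,262.81 = $2,516.98

$2,516.98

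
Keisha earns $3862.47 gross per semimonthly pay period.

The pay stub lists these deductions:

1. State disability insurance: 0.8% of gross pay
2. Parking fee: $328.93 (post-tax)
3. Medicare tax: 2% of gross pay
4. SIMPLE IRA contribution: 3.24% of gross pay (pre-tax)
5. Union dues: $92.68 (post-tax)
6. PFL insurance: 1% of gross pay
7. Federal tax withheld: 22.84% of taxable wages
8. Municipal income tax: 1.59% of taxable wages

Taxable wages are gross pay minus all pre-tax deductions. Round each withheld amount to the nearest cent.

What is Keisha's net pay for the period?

$2255.92

SIMPLE IRA contribution: $3862.47 × 0.0324 = $125.14
Taxable wages = $3862.47 − $125.14 = $3737.33
Federal tax withheld: $3737.33 × 0.2284 = $853.61
Municipal income tax: $3737.33 × 0.0159 = $59.42
PFL insurance: $3862.47 × 0.01 = $38.62
Medicare tax: $3862.47 × 0.02 = $77.25
State disability insurance: $3862.47 × 0.008 = $30.90
Parking fee: $328.93
Union dues: $92.68
Total deductions = $125.14 + $853.61 + $59.42 + $38.62 + $77.25 + $30.90 + $328.93 + $92.68 = $1606.55
Net pay = $3862.47 − $1606.55 = $2255.92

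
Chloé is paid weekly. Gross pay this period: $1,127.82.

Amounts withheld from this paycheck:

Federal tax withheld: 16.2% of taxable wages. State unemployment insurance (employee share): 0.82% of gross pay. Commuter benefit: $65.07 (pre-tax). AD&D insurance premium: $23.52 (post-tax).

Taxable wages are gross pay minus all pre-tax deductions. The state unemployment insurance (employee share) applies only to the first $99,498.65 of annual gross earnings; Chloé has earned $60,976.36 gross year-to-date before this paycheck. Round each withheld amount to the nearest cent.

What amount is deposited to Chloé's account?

Commuter benefit: $65.07
Taxable wages = $1,127.82 − $65.07 = $1,062.75
Federal tax withheld: $1,062.75 × 0.162 = $172.17
State unemployment insurance (employee share): cap not yet reached, full $1,127.82 is subject → $1,127.82 × 0.0082 = $9.25
AD&D insurance premium: $23.52
Total deductions = $65.07 + $172.17 + $9.25 + $23.52 = $270.01
Net pay = $1,127.82 − $270.01 = $857.81

$857.81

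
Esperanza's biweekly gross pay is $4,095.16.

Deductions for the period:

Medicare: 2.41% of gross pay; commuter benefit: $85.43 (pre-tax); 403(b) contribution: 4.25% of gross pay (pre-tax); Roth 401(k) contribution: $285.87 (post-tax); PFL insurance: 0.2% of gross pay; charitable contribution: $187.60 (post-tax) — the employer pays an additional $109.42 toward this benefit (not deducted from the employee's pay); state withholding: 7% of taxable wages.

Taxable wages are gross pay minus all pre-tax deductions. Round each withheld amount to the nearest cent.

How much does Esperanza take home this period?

$2,986.84

403(b) contribution: $4,095.16 × 0.0425 = $174.04
Commuter benefit: $85.43
Pre-tax total = $174.04 + $85.43 = $259.47
Taxable wages = $4,095.16 − $259.47 = $3,835.69
State withholding: $3,835.69 × 0.07 = $268.50
Medicare: $4,095.16 × 0.0241 = $98.69
PFL insurance: $4,095.16 × 0.002 = $8.19
Roth 401(k) contribution: $285.87
Charitable contribution: $187.60
(Employer's $109.42 toward charitable contribution is not withheld from the employee.)
Total deductions = $174.04 + $85.43 + $268.50 + $98.69 + $8.19 + $285.87 + $187.60 = $1,108.32
Net pay = $4,095.16 − $1,108.32 = $2,986.84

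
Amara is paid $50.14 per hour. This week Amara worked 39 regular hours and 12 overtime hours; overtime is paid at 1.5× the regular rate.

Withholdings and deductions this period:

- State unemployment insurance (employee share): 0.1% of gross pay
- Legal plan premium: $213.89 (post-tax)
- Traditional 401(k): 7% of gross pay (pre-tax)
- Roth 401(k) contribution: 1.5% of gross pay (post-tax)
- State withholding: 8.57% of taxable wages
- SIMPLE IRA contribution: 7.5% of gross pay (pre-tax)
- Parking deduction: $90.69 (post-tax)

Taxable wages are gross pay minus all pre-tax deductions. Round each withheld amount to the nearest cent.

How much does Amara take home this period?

$1883.85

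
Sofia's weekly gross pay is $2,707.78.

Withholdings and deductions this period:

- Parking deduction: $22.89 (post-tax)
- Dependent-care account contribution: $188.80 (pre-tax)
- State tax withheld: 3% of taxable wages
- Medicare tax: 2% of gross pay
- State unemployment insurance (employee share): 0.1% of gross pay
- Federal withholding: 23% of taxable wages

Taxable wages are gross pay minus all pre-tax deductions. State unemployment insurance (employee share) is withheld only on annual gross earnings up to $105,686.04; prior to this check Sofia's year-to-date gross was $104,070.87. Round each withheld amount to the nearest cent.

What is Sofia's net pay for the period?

Dependent-care account contribution: $188.80
Taxable wages = $2,707.78 − $188.80 = $2,518.98
Federal withholding: $2,518.98 × 0.23 = $579.37
State tax withheld: $2,518.98 × 0.03 = $75.57
State unemployment insurance (employee share): only $105,686.04 − $104,070.87 = $1,615.17 of this check is subject → $1,615.17 × 0.001 = $1.62
Medicare tax: $2,707.78 × 0.02 = $54.16
Parking deduction: $22.89
Total deductions = $188.80 + $579.37 + $75.57 + $1.62 + $54.16 + $22.89 = $922.41
Net pay = $2,707.78 − $922.41 = $1,785.37

$1,785.37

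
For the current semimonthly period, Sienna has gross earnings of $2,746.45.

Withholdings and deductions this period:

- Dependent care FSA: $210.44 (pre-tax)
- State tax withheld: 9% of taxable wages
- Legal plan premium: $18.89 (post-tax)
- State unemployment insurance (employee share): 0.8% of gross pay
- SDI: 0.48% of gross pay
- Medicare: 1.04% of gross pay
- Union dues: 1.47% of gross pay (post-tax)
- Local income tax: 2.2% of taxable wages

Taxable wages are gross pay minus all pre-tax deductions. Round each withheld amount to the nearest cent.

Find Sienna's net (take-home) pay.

$2,129.01

Dependent care FSA: $210.44
Taxable wages = $2,746.45 − $210.44 = $2,536.01
State tax withheld: $2,536.01 × 0.09 = $228.24
Local income tax: $2,536.01 × 0.022 = $55.79
State unemployment insurance (employee share): $2,746.45 × 0.008 = $21.97
SDI: $2,746.45 × 0.0048 = $13.18
Medicare: $2,746.45 × 0.0104 = $28.56
Legal plan premium: $18.89
Union dues: $2,746.45 × 0.0147 = $40.37
Total deductions = $210.44 + $228.24 + $55.79 + $21.97 + $13.18 + $28.56 + $18.89 + $40.37 = $617.44
Net pay = $2,746.45 − $617.44 = $2,129.01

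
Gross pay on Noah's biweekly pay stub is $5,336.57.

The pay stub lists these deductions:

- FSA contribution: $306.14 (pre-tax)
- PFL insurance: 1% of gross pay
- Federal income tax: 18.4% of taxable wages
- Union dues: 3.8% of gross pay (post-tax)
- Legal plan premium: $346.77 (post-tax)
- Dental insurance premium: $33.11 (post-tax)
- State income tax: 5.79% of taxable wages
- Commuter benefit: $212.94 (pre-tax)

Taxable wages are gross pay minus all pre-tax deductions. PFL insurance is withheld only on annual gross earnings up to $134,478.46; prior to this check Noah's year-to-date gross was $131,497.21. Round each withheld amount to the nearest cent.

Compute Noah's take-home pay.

$3,039.66

Commuter benefit: $212.94
FSA contribution: $306.14
Pre-tax total = $212.94 + $306.14 = $519.08
Taxable wages = $5,336.57 − $519.08 = $4,817.49
Federal income tax: $4,817.49 × 0.184 = $886.42
State income tax: $4,817.49 × 0.0579 = $278.93
PFL insurance: only $134,478.46 − $131,497.21 = $2,981.25 of this check is subject → $2,981.25 × 0.01 = $29.81
Dental insurance premium: $33.11
Union dues: $5,336.57 × 0.038 = $202.79
Legal plan premium: $346.77
Total deductions = $212.94 + $306.14 + $886.42 + $278.93 + $29.81 + $33.11 + $202.79 + $346.77 = $2,296.91
Net pay = $5,336.57 − $2,296.91 = $3,039.66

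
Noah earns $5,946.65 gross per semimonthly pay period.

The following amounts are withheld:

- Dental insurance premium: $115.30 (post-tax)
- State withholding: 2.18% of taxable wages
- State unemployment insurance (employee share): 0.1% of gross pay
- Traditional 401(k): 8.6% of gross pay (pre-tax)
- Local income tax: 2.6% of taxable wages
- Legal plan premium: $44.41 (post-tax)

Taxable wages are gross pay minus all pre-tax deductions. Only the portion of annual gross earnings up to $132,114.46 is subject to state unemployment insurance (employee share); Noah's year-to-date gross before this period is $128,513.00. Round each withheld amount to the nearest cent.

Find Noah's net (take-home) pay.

$5,012.12

Traditional 401(k): $5,946.65 × 0.086 = $511.41
Taxable wages = $5,946.65 − $511.41 = $5,435.24
Local income tax: $5,435.24 × 0.026 = $141.32
State withholding: $5,435.24 × 0.0218 = $118.49
State unemployment insurance (employee share): only $132,114.46 − $128,513.00 = $3,601.46 of this check is subject → $3,601.46 × 0.001 = $3.60
Legal plan premium: $44.41
Dental insurance premium: $115.30
Total deductions = $511.41 + $141.32 + $118.49 + $3.60 + $44.41 + $115.30 = $934.53
Net pay = $5,946.65 − $934.53 = $5,012.12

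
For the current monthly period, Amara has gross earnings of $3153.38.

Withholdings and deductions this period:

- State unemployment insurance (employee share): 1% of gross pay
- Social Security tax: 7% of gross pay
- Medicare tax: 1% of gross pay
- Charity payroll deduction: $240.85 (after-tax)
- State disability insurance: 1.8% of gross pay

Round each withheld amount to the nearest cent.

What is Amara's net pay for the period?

$2571.97

Medicare tax: $3153.38 × 0.01 = $31.53
Social Security tax: $3153.38 × 0.07 = $220.74
State disability insurance: $3153.38 × 0.018 = $56.76
State unemployment insurance (employee share): $3153.38 × 0.01 = $31.53
Charity payroll deduction: $240.85
Total deductions = $31.53 + $220.74 + $56.76 + $31.53 + $240.85 = $581.41
Net pay = $3153.38 − $581.41 = $2571.97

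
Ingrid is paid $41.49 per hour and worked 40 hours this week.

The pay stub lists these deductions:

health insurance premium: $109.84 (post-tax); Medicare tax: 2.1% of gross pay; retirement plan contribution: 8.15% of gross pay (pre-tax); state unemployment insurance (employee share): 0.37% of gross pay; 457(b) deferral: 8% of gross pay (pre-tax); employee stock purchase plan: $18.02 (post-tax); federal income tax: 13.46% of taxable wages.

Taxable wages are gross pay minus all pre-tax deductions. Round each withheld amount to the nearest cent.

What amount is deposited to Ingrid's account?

$1,035.41

Gross pay: 40 × $41.49 = $1,659.60
Retirement plan contribution: $1,659.60 × 0.0815 = $135.26
457(b) deferral: $1,659.60 × 0.08 = $132.77
Pre-tax total = $135.26 + $132.77 = $268.03
Taxable wages = $1,659.60 − $268.03 = $1,391.57
Federal income tax: $1,391.57 × 0.1346 = $187.31
Medicare tax: $1,659.60 × 0.021 = $34.85
State unemployment insurance (employee share): $1,659.60 × 0.0037 = $6.14
Health insurance premium: $109.84
Employee stock purchase plan: $18.02
Total deductions = $135.26 + $132.77 + $187.31 + $34.85 + $6.14 + $109.84 + $18.02 = $624.19
Net pay = $1,659.60 − $624.19 = $1,035.41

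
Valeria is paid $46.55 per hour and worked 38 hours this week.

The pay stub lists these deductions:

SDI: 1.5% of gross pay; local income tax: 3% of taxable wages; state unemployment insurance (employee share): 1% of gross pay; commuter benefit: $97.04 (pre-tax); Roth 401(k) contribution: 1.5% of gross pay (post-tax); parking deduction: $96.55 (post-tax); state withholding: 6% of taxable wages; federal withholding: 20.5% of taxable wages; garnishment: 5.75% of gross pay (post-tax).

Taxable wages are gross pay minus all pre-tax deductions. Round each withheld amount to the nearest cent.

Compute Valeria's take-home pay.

$909.65

Gross pay: 38 × $46.55 = $1,768.90
Commuter benefit: $97.04
Taxable wages = $1,768.90 − $97.04 = $1,671.86
Federal withholding: $1,671.86 × 0.205 = $342.73
Local income tax: $1,671.86 × 0.03 = $50.16
State withholding: $1,671.86 × 0.06 = $100.31
SDI: $1,768.90 × 0.015 = $26.53
State unemployment insurance (employee share): $1,768.90 × 0.01 = $17.69
Parking deduction: $96.55
Roth 401(k) contribution: $1,768.90 × 0.015 = $26.53
Garnishment: $1,768.90 × 0.0575 = $101.71
Total deductions = $97.04 + $342.73 + $50.16 + $100.31 + $26.53 + $17.69 + $96.55 + $26.53 + $101.71 = $859.25
Net pay = $1,768.90 − $859.25 = $909.65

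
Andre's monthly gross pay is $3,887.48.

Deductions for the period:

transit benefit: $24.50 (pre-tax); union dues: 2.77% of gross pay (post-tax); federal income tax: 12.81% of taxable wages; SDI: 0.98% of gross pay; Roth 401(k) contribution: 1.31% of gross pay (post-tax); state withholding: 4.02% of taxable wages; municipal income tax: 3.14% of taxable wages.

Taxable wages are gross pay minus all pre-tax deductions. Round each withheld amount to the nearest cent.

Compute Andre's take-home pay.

$2,894.83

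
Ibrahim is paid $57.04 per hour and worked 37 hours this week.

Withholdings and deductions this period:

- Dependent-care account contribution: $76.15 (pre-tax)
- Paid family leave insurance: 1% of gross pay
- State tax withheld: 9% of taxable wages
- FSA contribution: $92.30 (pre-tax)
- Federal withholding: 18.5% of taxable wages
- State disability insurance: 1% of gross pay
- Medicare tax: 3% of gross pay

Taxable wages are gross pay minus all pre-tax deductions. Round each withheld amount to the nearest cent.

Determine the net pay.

$1302.46

Gross pay: 37 × $57.04 = $2110.48
Dependent-care account contribution: $76.15
FSA contribution: $92.30
Pre-tax total = $76.15 + $92.30 = $168.45
Taxable wages = $2110.48 − $168.45 = $1942.03
Federal withholding: $1942.03 × 0.185 = $359.28
State tax withheld: $1942.03 × 0.09 = $174.78
State disability insurance: $2110.48 × 0.01 = $21.10
Medicare tax: $2110.48 × 0.03 = $63.31
Paid family leave insurance: $2110.48 × 0.01 = $21.10
Total deductions = $76.15 + $92.30 + $359.28 + $174.78 + $21.10 + $63.31 + $21.10 = $808.02
Net pay = $2110.48 − $808.02 = $1302.46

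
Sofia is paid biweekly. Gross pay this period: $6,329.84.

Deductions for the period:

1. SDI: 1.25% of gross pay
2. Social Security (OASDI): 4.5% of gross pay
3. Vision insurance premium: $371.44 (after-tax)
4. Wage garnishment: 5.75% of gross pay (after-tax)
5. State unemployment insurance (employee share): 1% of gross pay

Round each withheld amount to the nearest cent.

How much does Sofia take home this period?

SDI: $6,329.84 × 0.0125 = $79.12
Social Security (OASDI): $6,329.84 × 0.045 = $284.84
State unemployment insurance (employee share): $6,329.84 × 0.01 = $63.30
Wage garnishment: $6,329.84 × 0.0575 = $363.97
Vision insurance premium: $371.44
Total deductions = $79.12 + $284.84 + $63.30 + $363.97 + $371.44 = $1,162.67
Net pay = $6,329.84 − $1,162.67 = $5,167.17

$5,167.17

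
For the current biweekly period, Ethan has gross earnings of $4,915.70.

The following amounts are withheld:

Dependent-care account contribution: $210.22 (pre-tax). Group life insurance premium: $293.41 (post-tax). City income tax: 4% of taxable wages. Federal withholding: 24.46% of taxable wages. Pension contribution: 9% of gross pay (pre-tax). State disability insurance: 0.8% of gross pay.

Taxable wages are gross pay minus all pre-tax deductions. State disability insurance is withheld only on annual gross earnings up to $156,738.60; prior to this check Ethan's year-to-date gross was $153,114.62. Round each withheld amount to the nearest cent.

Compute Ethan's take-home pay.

$2,727.40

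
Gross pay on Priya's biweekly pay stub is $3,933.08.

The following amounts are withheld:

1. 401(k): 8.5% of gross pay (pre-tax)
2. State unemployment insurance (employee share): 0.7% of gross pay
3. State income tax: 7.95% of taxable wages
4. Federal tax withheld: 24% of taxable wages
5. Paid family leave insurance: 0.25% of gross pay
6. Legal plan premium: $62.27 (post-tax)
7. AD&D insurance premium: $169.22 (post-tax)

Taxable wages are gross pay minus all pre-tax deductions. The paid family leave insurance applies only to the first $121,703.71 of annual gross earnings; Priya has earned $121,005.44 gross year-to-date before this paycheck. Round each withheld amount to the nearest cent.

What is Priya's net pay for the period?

$2,188.20

401(k): $3,933.08 × 0.085 = $334.31
Taxable wages = $3,933.08 − $334.31 = $3,598.77
State income tax: $3,598.77 × 0.0795 = $286.10
Federal tax withheld: $3,598.77 × 0.24 = $863.70
State unemployment insurance (employee share): $3,933.08 × 0.007 = $27.53
Paid family leave insurance: only $121,703.71 − $121,005.44 = $698.27 of this check is subject → $698.27 × 0.0025 = $1.75
Legal plan premium: $62.27
AD&D insurance premium: $169.22
Total deductions = $334.31 + $286.10 + $863.70 + $27.53 + $1.75 + $62.27 + $169.22 = $1,744.88
Net pay = $3,933.08 − $1,744.88 = $2,188.20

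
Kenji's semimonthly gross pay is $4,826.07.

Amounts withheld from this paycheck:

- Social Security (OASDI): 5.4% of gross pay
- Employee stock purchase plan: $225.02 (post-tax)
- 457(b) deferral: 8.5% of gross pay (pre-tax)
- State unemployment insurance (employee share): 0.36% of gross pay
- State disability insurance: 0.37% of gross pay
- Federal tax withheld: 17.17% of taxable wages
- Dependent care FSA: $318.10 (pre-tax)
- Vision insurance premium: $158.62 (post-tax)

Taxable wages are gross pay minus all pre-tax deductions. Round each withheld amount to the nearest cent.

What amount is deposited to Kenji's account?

457(b) deferral: $4,826.07 × 0.085 = $410.22
Dependent care FSA: $318.10
Pre-tax total = $410.22 + $318.10 = $728.32
Taxable wages = $4,826.07 − $728.32 = $4,097.75
Federal tax withheld: $4,097.75 × 0.1717 = $703.58
State disability insurance: $4,826.07 × 0.0037 = $17.86
State unemployment insurance (employee share): $4,826.07 × 0.0036 = $17.37
Social Security (OASDI): $4,826.07 × 0.054 = $260.61
Employee stock purchase plan: $225.02
Vision insurance premium: $158.62
Total deductions = $410.22 + $318.10 + $703.58 + $17.86 + $17.37 + $260.61 + $225.02 + $158.62 = $2,111.38
Net pay = $4,826.07 − $2,111.38 = $2,714.69

$2,714.69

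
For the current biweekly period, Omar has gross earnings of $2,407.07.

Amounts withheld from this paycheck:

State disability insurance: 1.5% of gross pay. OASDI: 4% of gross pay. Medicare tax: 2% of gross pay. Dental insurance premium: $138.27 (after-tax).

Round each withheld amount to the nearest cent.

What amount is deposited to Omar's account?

$2,088.27

OASDI: $2,407.07 × 0.04 = $96.28
Medicare tax: $2,407.07 × 0.02 = $48.14
State disability insurance: $2,407.07 × 0.015 = $36.11
Dental insurance premium: $138.27
Total deductions = $96.28 + $48.14 + $36.11 + $138.27 = $318.80
Net pay = $2,407.07 − $318.80 = $2,088.27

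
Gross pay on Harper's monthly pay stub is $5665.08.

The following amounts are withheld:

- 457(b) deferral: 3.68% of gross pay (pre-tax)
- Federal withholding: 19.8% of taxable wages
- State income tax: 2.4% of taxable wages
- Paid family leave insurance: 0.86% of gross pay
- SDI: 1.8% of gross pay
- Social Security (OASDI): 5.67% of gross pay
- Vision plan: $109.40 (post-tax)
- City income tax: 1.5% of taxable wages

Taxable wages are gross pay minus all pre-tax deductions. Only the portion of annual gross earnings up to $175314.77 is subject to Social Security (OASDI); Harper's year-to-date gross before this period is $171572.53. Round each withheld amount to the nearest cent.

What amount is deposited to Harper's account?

$3691.11

457(b) deferral: $5665.08 × 0.0368 = $208.47
Taxable wages = $5665.08 − $208.47 = $5456.61
State income tax: $5456.61 × 0.024 = $130.96
Federal withholding: $5456.61 × 0.198 = $1080.41
City income tax: $5456.61 × 0.015 = $81.85
SDI: $5665.08 × 0.018 = $101.97
Social Security (OASDI): only $175314.77 − $171572.53 = $3742.24 of this check is subject → $3742.24 × 0.0567 = $212.19
Paid family leave insurance: $5665.08 × 0.0086 = $48.72
Vision plan: $109.40
Total deductions = $208.47 + $130.96 + $1080.41 + $81.85 + $101.97 + $212.19 + $48.72 + $109.40 = $1973.97
Net pay = $5665.08 − $1973.97 = $3691.11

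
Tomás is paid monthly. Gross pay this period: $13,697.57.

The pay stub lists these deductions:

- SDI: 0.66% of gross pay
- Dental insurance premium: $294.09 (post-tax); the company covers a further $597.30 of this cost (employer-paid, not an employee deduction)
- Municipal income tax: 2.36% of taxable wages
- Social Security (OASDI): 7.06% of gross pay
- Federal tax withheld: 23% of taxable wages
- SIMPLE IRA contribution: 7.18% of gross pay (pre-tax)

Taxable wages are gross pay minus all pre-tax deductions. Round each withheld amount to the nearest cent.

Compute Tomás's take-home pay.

SIMPLE IRA contribution: $13,697.57 × 0.0718 = $983.49
Taxable wages = $13,697.57 − $983.49 = $12,714.08
Federal tax withheld: $12,714.08 × 0.23 = $2,924.24
Municipal income tax: $12,714.08 × 0.0236 = $300.05
SDI: $13,697.57 × 0.0066 = $90.40
Social Security (OASDI): $13,697.57 × 0.0706 = $967.05
Dental insurance premium: $294.09
(Employer's $597.30 toward dental insurance premium is not withheld from the employee.)
Total deductions = $983.49 + $2,924.24 + $300.05 + $90.40 + $967.05 + $294.09 = $5,559.32
Net pay = $13,697.57 − $5,559.32 = $8,138.25

$8,138.25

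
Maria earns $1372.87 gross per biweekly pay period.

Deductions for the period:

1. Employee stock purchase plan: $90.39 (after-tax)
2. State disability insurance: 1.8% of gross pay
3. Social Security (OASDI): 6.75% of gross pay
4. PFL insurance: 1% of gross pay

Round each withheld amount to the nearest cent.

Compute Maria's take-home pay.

$1151.37

State disability insurance: $1372.87 × 0.018 = $24.71
PFL insurance: $1372.87 × 0.01 = $13.73
Social Security (OASDI): $1372.87 × 0.0675 = $92.67
Employee stock purchase plan: $90.39
Total deductions = $24.71 + $13.73 + $92.67 + $90.39 = $221.50
Net pay = $1372.87 − $221.50 = $1151.37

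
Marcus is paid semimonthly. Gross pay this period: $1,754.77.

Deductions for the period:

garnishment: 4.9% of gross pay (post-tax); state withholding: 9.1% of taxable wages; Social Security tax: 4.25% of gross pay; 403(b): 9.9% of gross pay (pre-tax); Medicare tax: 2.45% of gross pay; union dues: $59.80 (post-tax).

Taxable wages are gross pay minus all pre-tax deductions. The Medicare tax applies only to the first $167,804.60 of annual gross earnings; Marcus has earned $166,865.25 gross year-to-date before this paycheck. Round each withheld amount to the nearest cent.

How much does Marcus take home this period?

$1,193.80

403(b): $1,754.77 × 0.099 = $173.72
Taxable wages = $1,754.77 − $173.72 = $1,581.05
State withholding: $1,581.05 × 0.091 = $143.88
Social Security tax: $1,754.77 × 0.0425 = $74.58
Medicare tax: only $167,804.60 − $166,865.25 = $939.35 of this check is subject → $939.35 × 0.0245 = $23.01
Union dues: $59.80
Garnishment: $1,754.77 × 0.049 = $85.98
Total deductions = $173.72 + $143.88 + $74.58 + $23.01 + $59.80 + $85.98 = $560.97
Net pay = $1,754.77 − $560.97 = $1,193.80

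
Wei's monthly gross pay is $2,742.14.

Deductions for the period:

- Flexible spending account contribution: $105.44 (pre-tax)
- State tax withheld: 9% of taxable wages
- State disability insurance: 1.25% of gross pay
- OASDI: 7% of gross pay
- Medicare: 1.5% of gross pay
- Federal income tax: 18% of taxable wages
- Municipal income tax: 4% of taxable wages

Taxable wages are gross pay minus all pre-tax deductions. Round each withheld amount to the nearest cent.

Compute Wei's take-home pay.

$1,551.96

Flexible spending account contribution: $105.44
Taxable wages = $2,742.14 − $105.44 = $2,636.70
Municipal income tax: $2,636.70 × 0.04 = $105.47
State tax withheld: $2,636.70 × 0.09 = $237.30
Federal income tax: $2,636.70 × 0.18 = $474.61
State disability insurance: $2,742.14 × 0.0125 = $34.28
OASDI: $2,742.14 × 0.07 = $191.95
Medicare: $2,742.14 × 0.015 = $41.13
Total deductions = $105.44 + $105.47 + $237.30 + $474.61 + $34.28 + $191.95 + $41.13 = $1,190.18
Net pay = $2,742.14 − $1,190.18 = $1,551.96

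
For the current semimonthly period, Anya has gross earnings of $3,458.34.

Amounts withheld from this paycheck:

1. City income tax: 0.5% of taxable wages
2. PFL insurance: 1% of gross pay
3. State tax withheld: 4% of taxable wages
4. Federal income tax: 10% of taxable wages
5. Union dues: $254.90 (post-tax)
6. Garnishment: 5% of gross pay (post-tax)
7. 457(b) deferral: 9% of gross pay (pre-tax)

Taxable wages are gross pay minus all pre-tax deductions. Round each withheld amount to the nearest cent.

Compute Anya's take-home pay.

457(b) deferral: $3,458.34 × 0.09 = $311.25
Taxable wages = $3,458.34 − $311.25 = $3,147.09
City income tax: $3,147.09 × 0.005 = $15.74
Federal income tax: $3,147.09 × 0.1 = $314.71
State tax withheld: $3,147.09 × 0.04 = $125.88
PFL insurance: $3,458.34 × 0.01 = $34.58
Union dues: $254.90
Garnishment: $3,458.34 × 0.05 = $172.92
Total deductions = $311.25 + $15.74 + $314.71 + $125.88 + $34.58 + $254.90 + $172.92 = $1,229.98
Net pay = $3,458.34 − $1,229.98 = $2,228.36

$2,228.36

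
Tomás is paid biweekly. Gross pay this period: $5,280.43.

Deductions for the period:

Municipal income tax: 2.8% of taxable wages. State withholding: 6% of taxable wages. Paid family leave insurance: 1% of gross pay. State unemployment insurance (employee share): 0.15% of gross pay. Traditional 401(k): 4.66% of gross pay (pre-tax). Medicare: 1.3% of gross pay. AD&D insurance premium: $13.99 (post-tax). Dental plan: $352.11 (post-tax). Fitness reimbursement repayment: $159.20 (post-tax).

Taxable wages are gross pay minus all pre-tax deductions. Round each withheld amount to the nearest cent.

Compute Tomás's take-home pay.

$3,936.67

Traditional 401(k): $5,280.43 × 0.0466 = $246.07
Taxable wages = $5,280.43 − $246.07 = $5,034.36
State withholding: $5,034.36 × 0.06 = $302.06
Municipal income tax: $5,034.36 × 0.028 = $140.96
Medicare: $5,280.43 × 0.013 = $68.65
State unemployment insurance (employee share): $5,280.43 × 0.0015 = $7.92
Paid family leave insurance: $5,280.43 × 0.01 = $52.80
Fitness reimbursement repayment: $159.20
Dental plan: $352.11
AD&D insurance premium: $13.99
Total deductions = $246.07 + $302.06 + $140.96 + $68.65 + $7.92 + $52.80 + $159.20 + $352.11 + $13.99 = $1,343.76
Net pay = $5,280.43 − $1,343.76 = $3,936.67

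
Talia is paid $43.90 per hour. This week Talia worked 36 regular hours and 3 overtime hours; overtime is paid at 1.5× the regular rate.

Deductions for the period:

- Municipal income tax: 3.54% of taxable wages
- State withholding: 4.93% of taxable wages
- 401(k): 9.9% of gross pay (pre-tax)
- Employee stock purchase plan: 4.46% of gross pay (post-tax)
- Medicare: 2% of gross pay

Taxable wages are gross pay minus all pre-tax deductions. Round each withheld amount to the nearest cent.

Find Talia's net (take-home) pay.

$1351.38

Regular pay: 36 × $43.90 = $1580.40
Overtime pay: 3 × $43.90 × 1.5 = $197.55
Gross pay = $1580.40 + $197.55 = $1777.95
401(k): $1777.95 × 0.099 = $176.02
Taxable wages = $1777.95 − $176.02 = $1601.93
Municipal income tax: $1601.93 × 0.0354 = $56.71
State withholding: $1601.93 × 0.0493 = $78.98
Medicare: $1777.95 × 0.02 = $35.56
Employee stock purchase plan: $1777.95 × 0.0446 = $79.30
Total deductions = $176.02 + $56.71 + $78.98 + $35.56 + $79.30 = $426.57
Net pay = $1777.95 − $426.57 = $1351.38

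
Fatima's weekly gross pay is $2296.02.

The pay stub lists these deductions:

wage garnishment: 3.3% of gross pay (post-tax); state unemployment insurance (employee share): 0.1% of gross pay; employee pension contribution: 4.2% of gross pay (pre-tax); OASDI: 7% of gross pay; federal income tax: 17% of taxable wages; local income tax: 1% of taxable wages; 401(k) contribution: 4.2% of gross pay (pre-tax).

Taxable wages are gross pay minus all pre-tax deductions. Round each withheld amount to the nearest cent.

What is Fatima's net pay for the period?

$1485.80

Employee pension contribution: $2296.02 × 0.042 = $96.43
401(k) contribution: $2296.02 × 0.042 = $96.43
Pre-tax total = $96.43 + $96.43 = $192.86
Taxable wages = $2296.02 − $192.86 = $2103.16
Federal income tax: $2103.16 × 0.17 = $357.54
Local income tax: $2103.16 × 0.01 = $21.03
OASDI: $2296.02 × 0.07 = $160.72
State unemployment insurance (employee share): $2296.02 × 0.001 = $2.30
Wage garnishment: $2296.02 × 0.033 = $75.77
Total deductions = $96.43 + $96.43 + $357.54 + $21.03 + $160.72 + $2.30 + $75.77 = $810.22
Net pay = $2296.02 − $810.22 = $1485.80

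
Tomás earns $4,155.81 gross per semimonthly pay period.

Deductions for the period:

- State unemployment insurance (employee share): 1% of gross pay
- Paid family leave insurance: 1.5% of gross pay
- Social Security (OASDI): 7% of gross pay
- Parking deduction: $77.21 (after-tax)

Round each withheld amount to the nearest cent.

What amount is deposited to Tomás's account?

Paid family leave insurance: $4,155.81 × 0.015 = $62.34
State unemployment insurance (employee share): $4,155.81 × 0.01 = $41.56
Social Security (OASDI): $4,155.81 × 0.07 = $290.91
Parking deduction: $77.21
Total deductions = $62.34 + $41.56 + $290.91 + $77.21 = $472.02
Net pay = $4,155.81 − $472.02 = $3,683.79

$3,683.79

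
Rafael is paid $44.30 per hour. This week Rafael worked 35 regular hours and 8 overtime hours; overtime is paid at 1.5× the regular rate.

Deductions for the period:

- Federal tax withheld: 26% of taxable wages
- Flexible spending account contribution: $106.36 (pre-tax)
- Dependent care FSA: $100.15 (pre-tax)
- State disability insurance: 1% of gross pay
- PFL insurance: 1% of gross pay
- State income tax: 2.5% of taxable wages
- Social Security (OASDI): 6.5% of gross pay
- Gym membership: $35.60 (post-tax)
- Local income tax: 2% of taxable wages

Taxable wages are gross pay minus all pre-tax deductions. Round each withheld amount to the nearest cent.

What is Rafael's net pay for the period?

$1,090.96

Regular pay: 35 × $44.30 = $1,550.50
Overtime pay: 8 × $44.30 × 1.5 = $531.60
Gross pay = $1,550.50 + $531.60 = $2,082.10
Flexible spending account contribution: $106.36
Dependent care FSA: $100.15
Pre-tax total = $106.36 + $100.15 = $206.51
Taxable wages = $2,082.10 − $206.51 = $1,875.59
State income tax: $1,875.59 × 0.025 = $46.89
Local income tax: $1,875.59 × 0.02 = $37.51
Federal tax withheld: $1,875.59 × 0.26 = $487.65
State disability insurance: $2,082.10 × 0.01 = $20.82
PFL insurance: $2,082.10 × 0.01 = $20.82
Social Security (OASDI): $2,082.10 × 0.065 = $135.34
Gym membership: $35.60
Total deductions = $106.36 + $100.15 + $46.89 + $37.51 + $487.65 + $20.82 + $20.82 + $135.34 + $35.60 = $991.14
Net pay = $2,082.10 − $991.14 = $1,090.96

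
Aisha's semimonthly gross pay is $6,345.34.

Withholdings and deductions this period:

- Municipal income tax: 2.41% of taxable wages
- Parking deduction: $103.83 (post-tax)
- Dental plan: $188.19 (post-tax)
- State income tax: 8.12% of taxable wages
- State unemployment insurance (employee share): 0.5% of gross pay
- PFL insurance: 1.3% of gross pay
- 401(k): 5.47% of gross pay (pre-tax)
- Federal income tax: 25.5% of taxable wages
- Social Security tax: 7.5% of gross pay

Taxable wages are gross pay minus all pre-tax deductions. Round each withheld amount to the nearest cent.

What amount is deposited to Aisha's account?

$2,954.94

401(k): $6,345.34 × 0.0547 = $347.09
Taxable wages = $6,345.34 − $347.09 = $5,998.25
State income tax: $5,998.25 × 0.0812 = $487.06
Federal income tax: $5,998.25 × 0.255 = $1,529.55
Municipal income tax: $5,998.25 × 0.0241 = $144.56
State unemployment insurance (employee share): $6,345.34 × 0.005 = $31.73
Social Security tax: $6,345.34 × 0.075 = $475.90
PFL insurance: $6,345.34 × 0.013 = $82.49
Dental plan: $188.19
Parking deduction: $103.83
Total deductions = $347.09 + $487.06 + $1,529.55 + $144.56 + $31.73 + $475.90 + $82.49 + $188.19 + $103.83 = $3,390.40
Net pay = $6,345.34 − $3,390.40 = $2,954.94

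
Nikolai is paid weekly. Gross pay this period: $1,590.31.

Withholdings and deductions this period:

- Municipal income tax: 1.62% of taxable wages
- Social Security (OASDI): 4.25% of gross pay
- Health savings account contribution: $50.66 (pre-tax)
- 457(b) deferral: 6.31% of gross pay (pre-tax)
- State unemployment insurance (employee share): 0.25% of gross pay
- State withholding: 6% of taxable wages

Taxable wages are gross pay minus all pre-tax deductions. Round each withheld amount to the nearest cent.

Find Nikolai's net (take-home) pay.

457(b) deferral: $1,590.31 × 0.0631 = $100.35
Health savings account contribution: $50.66
Pre-tax total = $100.35 + $50.66 = $151.01
Taxable wages = $1,590.31 − $151.01 = $1,439.30
State withholding: $1,439.30 × 0.06 = $86.36
Municipal income tax: $1,439.30 × 0.0162 = $23.32
State unemployment insurance (employee share): $1,590.31 × 0.0025 = $3.98
Social Security (OASDI): $1,590.31 × 0.0425 = $67.59
Total deductions = $100.35 + $50.66 + $86.36 + $23.32 + $3.98 + $67.59 = $332.26
Net pay = $1,590.31 − $332.26 = $1,258.05

$1,258.05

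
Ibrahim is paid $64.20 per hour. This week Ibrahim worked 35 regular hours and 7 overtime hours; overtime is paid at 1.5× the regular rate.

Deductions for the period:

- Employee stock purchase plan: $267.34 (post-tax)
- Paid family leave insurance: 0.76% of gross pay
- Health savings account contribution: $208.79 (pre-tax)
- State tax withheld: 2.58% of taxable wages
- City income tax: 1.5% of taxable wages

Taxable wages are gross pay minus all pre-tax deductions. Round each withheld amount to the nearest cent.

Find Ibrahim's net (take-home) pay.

Regular pay: 35 × $64.20 = $2,247.00
Overtime pay: 7 × $64.20 × 1.5 = $674.10
Gross pay = $2,247.00 + $674.10 = $2,921.10
Health savings account contribution: $208.79
Taxable wages = $2,921.10 − $208.79 = $2,712.31
State tax withheld: $2,712.31 × 0.0258 = $69.98
City income tax: $2,712.31 × 0.015 = $40.68
Paid family leave insurance: $2,921.10 × 0.0076 = $22.20
Employee stock purchase plan: $267.34
Total deductions = $208.79 + $69.98 + $40.68 + $22.20 + $267.34 = $608.99
Net pay = $2,921.10 − $608.99 = $2,312.11

$2,312.11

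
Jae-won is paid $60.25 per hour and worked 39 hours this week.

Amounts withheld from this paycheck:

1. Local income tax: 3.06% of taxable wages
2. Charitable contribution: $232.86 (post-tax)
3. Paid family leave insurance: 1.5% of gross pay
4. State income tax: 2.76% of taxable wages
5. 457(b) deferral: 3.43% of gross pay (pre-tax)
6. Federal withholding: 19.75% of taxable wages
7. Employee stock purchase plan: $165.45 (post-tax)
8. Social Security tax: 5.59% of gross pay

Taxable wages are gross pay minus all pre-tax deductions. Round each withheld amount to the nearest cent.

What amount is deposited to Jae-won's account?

$1,124.01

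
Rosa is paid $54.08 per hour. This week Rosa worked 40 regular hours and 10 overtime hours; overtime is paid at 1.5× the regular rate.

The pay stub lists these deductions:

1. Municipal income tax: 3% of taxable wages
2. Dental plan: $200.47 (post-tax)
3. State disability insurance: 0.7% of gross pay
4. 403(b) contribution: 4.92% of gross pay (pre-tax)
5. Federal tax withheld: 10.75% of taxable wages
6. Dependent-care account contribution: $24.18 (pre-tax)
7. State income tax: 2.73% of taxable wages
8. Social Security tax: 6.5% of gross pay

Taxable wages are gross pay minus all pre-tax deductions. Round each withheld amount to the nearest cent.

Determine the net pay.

$1,927.16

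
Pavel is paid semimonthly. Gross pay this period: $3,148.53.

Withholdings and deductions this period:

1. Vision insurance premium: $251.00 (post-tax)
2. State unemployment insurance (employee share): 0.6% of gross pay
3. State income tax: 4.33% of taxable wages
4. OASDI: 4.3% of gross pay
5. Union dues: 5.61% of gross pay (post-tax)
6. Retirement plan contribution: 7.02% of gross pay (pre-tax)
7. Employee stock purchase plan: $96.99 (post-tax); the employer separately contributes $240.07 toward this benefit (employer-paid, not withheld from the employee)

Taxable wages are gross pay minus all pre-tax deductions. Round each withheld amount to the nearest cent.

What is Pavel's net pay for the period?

$2,121.84

Retirement plan contribution: $3,148.53 × 0.0702 = $221.03
Taxable wages = $3,148.53 − $221.03 = $2,927.50
State income tax: $2,927.50 × 0.0433 = $126.76
State unemployment insurance (employee share): $3,148.53 × 0.006 = $18.89
OASDI: $3,148.53 × 0.043 = $135.39
Vision insurance premium: $251.00
Employee stock purchase plan: $96.99
Union dues: $3,148.53 × 0.0561 = $176.63
(Employer's $240.07 toward employee stock purchase plan is not withheld from the employee.)
Total deductions = $221.03 + $126.76 + $18.89 + $135.39 + $251.00 + $96.99 + $176.63 = $1,026.69
Net pay = $3,148.53 − $1,026.69 = $2,121.84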